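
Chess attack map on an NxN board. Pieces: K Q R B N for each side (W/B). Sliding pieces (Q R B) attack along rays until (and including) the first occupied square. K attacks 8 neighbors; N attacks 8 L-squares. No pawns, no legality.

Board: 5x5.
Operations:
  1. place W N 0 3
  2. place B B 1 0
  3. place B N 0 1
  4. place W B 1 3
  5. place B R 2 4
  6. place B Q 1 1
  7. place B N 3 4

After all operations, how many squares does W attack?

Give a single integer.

Answer: 7

Derivation:
Op 1: place WN@(0,3)
Op 2: place BB@(1,0)
Op 3: place BN@(0,1)
Op 4: place WB@(1,3)
Op 5: place BR@(2,4)
Op 6: place BQ@(1,1)
Op 7: place BN@(3,4)
Per-piece attacks for W:
  WN@(0,3): attacks (2,4) (1,1) (2,2)
  WB@(1,3): attacks (2,4) (2,2) (3,1) (4,0) (0,4) (0,2) [ray(1,1) blocked at (2,4)]
Union (7 distinct): (0,2) (0,4) (1,1) (2,2) (2,4) (3,1) (4,0)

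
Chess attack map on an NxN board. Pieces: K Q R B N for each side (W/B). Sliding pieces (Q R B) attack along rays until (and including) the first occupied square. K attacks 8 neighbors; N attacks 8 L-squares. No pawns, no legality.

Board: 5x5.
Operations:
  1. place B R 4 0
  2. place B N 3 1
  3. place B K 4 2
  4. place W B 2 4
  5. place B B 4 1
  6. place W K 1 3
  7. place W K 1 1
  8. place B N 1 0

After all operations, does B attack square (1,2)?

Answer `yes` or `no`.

Answer: yes

Derivation:
Op 1: place BR@(4,0)
Op 2: place BN@(3,1)
Op 3: place BK@(4,2)
Op 4: place WB@(2,4)
Op 5: place BB@(4,1)
Op 6: place WK@(1,3)
Op 7: place WK@(1,1)
Op 8: place BN@(1,0)
Per-piece attacks for B:
  BN@(1,0): attacks (2,2) (3,1) (0,2)
  BN@(3,1): attacks (4,3) (2,3) (1,2) (1,0)
  BR@(4,0): attacks (4,1) (3,0) (2,0) (1,0) [ray(0,1) blocked at (4,1); ray(-1,0) blocked at (1,0)]
  BB@(4,1): attacks (3,2) (2,3) (1,4) (3,0)
  BK@(4,2): attacks (4,3) (4,1) (3,2) (3,3) (3,1)
B attacks (1,2): yes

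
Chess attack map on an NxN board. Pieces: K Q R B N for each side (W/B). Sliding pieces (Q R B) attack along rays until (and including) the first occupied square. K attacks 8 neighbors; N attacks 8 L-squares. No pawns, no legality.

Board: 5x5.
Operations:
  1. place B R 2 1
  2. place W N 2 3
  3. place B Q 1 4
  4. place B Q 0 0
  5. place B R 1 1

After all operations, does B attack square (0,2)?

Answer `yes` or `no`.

Op 1: place BR@(2,1)
Op 2: place WN@(2,3)
Op 3: place BQ@(1,4)
Op 4: place BQ@(0,0)
Op 5: place BR@(1,1)
Per-piece attacks for B:
  BQ@(0,0): attacks (0,1) (0,2) (0,3) (0,4) (1,0) (2,0) (3,0) (4,0) (1,1) [ray(1,1) blocked at (1,1)]
  BR@(1,1): attacks (1,2) (1,3) (1,4) (1,0) (2,1) (0,1) [ray(0,1) blocked at (1,4); ray(1,0) blocked at (2,1)]
  BQ@(1,4): attacks (1,3) (1,2) (1,1) (2,4) (3,4) (4,4) (0,4) (2,3) (0,3) [ray(0,-1) blocked at (1,1); ray(1,-1) blocked at (2,3)]
  BR@(2,1): attacks (2,2) (2,3) (2,0) (3,1) (4,1) (1,1) [ray(0,1) blocked at (2,3); ray(-1,0) blocked at (1,1)]
B attacks (0,2): yes

Answer: yes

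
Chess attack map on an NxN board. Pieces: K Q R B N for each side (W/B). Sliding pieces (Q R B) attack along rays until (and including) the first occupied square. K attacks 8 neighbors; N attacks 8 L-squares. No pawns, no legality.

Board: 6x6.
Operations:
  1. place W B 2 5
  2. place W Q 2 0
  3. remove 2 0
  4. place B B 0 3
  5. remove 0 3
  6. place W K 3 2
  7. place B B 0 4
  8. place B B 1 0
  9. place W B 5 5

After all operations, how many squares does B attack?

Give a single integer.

Answer: 8

Derivation:
Op 1: place WB@(2,5)
Op 2: place WQ@(2,0)
Op 3: remove (2,0)
Op 4: place BB@(0,3)
Op 5: remove (0,3)
Op 6: place WK@(3,2)
Op 7: place BB@(0,4)
Op 8: place BB@(1,0)
Op 9: place WB@(5,5)
Per-piece attacks for B:
  BB@(0,4): attacks (1,5) (1,3) (2,2) (3,1) (4,0)
  BB@(1,0): attacks (2,1) (3,2) (0,1) [ray(1,1) blocked at (3,2)]
Union (8 distinct): (0,1) (1,3) (1,5) (2,1) (2,2) (3,1) (3,2) (4,0)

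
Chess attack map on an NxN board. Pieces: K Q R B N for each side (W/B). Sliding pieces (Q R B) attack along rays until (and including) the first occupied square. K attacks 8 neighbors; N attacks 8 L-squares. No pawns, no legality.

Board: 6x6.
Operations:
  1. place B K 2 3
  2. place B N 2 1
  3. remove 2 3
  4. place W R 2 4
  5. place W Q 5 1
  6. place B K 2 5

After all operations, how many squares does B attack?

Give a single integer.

Op 1: place BK@(2,3)
Op 2: place BN@(2,1)
Op 3: remove (2,3)
Op 4: place WR@(2,4)
Op 5: place WQ@(5,1)
Op 6: place BK@(2,5)
Per-piece attacks for B:
  BN@(2,1): attacks (3,3) (4,2) (1,3) (0,2) (4,0) (0,0)
  BK@(2,5): attacks (2,4) (3,5) (1,5) (3,4) (1,4)
Union (11 distinct): (0,0) (0,2) (1,3) (1,4) (1,5) (2,4) (3,3) (3,4) (3,5) (4,0) (4,2)

Answer: 11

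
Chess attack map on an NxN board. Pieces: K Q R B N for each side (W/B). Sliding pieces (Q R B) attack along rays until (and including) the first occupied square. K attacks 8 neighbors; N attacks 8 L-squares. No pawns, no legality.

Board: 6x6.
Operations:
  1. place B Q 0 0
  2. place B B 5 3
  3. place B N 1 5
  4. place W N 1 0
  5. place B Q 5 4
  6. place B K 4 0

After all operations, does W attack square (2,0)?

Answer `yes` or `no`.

Op 1: place BQ@(0,0)
Op 2: place BB@(5,3)
Op 3: place BN@(1,5)
Op 4: place WN@(1,0)
Op 5: place BQ@(5,4)
Op 6: place BK@(4,0)
Per-piece attacks for W:
  WN@(1,0): attacks (2,2) (3,1) (0,2)
W attacks (2,0): no

Answer: no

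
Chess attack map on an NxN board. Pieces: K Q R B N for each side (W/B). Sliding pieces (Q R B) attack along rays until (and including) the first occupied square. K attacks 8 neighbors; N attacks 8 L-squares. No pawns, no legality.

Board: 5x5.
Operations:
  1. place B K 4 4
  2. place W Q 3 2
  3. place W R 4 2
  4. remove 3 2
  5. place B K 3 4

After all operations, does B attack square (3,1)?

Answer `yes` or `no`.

Answer: no

Derivation:
Op 1: place BK@(4,4)
Op 2: place WQ@(3,2)
Op 3: place WR@(4,2)
Op 4: remove (3,2)
Op 5: place BK@(3,4)
Per-piece attacks for B:
  BK@(3,4): attacks (3,3) (4,4) (2,4) (4,3) (2,3)
  BK@(4,4): attacks (4,3) (3,4) (3,3)
B attacks (3,1): no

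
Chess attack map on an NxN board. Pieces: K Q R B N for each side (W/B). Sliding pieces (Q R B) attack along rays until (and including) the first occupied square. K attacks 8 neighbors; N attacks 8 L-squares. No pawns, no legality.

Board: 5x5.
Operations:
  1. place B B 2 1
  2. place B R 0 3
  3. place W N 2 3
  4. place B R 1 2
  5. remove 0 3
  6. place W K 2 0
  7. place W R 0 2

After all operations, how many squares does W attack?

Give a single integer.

Answer: 13

Derivation:
Op 1: place BB@(2,1)
Op 2: place BR@(0,3)
Op 3: place WN@(2,3)
Op 4: place BR@(1,2)
Op 5: remove (0,3)
Op 6: place WK@(2,0)
Op 7: place WR@(0,2)
Per-piece attacks for W:
  WR@(0,2): attacks (0,3) (0,4) (0,1) (0,0) (1,2) [ray(1,0) blocked at (1,2)]
  WK@(2,0): attacks (2,1) (3,0) (1,0) (3,1) (1,1)
  WN@(2,3): attacks (4,4) (0,4) (3,1) (4,2) (1,1) (0,2)
Union (13 distinct): (0,0) (0,1) (0,2) (0,3) (0,4) (1,0) (1,1) (1,2) (2,1) (3,0) (3,1) (4,2) (4,4)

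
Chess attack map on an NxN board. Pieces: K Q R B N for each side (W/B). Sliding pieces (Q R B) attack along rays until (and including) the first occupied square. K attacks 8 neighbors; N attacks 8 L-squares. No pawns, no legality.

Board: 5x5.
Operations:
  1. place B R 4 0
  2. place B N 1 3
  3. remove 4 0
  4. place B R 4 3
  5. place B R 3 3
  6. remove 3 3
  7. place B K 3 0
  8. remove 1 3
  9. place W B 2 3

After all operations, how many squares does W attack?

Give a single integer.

Op 1: place BR@(4,0)
Op 2: place BN@(1,3)
Op 3: remove (4,0)
Op 4: place BR@(4,3)
Op 5: place BR@(3,3)
Op 6: remove (3,3)
Op 7: place BK@(3,0)
Op 8: remove (1,3)
Op 9: place WB@(2,3)
Per-piece attacks for W:
  WB@(2,3): attacks (3,4) (3,2) (4,1) (1,4) (1,2) (0,1)
Union (6 distinct): (0,1) (1,2) (1,4) (3,2) (3,4) (4,1)

Answer: 6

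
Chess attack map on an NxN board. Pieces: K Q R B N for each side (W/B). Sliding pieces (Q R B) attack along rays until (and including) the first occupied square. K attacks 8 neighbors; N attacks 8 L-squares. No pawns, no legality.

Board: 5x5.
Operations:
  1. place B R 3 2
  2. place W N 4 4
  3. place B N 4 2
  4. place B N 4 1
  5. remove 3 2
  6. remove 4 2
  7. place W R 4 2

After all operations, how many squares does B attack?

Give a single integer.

Answer: 3

Derivation:
Op 1: place BR@(3,2)
Op 2: place WN@(4,4)
Op 3: place BN@(4,2)
Op 4: place BN@(4,1)
Op 5: remove (3,2)
Op 6: remove (4,2)
Op 7: place WR@(4,2)
Per-piece attacks for B:
  BN@(4,1): attacks (3,3) (2,2) (2,0)
Union (3 distinct): (2,0) (2,2) (3,3)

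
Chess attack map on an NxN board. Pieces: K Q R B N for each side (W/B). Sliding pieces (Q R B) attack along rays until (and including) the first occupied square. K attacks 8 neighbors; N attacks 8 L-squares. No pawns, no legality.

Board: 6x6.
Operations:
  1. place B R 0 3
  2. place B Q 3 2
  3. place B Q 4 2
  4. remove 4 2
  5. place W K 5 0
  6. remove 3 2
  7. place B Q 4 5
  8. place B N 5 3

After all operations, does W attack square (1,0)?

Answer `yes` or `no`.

Op 1: place BR@(0,3)
Op 2: place BQ@(3,2)
Op 3: place BQ@(4,2)
Op 4: remove (4,2)
Op 5: place WK@(5,0)
Op 6: remove (3,2)
Op 7: place BQ@(4,5)
Op 8: place BN@(5,3)
Per-piece attacks for W:
  WK@(5,0): attacks (5,1) (4,0) (4,1)
W attacks (1,0): no

Answer: no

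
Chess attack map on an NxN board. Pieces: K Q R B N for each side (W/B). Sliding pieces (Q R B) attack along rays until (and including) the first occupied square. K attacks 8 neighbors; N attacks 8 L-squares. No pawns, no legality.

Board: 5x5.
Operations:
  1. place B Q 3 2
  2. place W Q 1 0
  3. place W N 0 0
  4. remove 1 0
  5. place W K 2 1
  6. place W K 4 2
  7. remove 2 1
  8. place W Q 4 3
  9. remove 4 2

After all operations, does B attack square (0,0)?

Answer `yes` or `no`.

Op 1: place BQ@(3,2)
Op 2: place WQ@(1,0)
Op 3: place WN@(0,0)
Op 4: remove (1,0)
Op 5: place WK@(2,1)
Op 6: place WK@(4,2)
Op 7: remove (2,1)
Op 8: place WQ@(4,3)
Op 9: remove (4,2)
Per-piece attacks for B:
  BQ@(3,2): attacks (3,3) (3,4) (3,1) (3,0) (4,2) (2,2) (1,2) (0,2) (4,3) (4,1) (2,3) (1,4) (2,1) (1,0) [ray(1,1) blocked at (4,3)]
B attacks (0,0): no

Answer: no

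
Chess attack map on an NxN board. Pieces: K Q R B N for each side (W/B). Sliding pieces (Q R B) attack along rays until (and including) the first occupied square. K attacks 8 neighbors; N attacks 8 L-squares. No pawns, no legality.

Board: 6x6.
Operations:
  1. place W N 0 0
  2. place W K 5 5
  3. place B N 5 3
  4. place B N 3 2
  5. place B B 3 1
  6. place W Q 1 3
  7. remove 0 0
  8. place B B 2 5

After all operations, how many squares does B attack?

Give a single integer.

Op 1: place WN@(0,0)
Op 2: place WK@(5,5)
Op 3: place BN@(5,3)
Op 4: place BN@(3,2)
Op 5: place BB@(3,1)
Op 6: place WQ@(1,3)
Op 7: remove (0,0)
Op 8: place BB@(2,5)
Per-piece attacks for B:
  BB@(2,5): attacks (3,4) (4,3) (5,2) (1,4) (0,3)
  BB@(3,1): attacks (4,2) (5,3) (4,0) (2,2) (1,3) (2,0) [ray(1,1) blocked at (5,3); ray(-1,1) blocked at (1,3)]
  BN@(3,2): attacks (4,4) (5,3) (2,4) (1,3) (4,0) (5,1) (2,0) (1,1)
  BN@(5,3): attacks (4,5) (3,4) (4,1) (3,2)
Union (18 distinct): (0,3) (1,1) (1,3) (1,4) (2,0) (2,2) (2,4) (3,2) (3,4) (4,0) (4,1) (4,2) (4,3) (4,4) (4,5) (5,1) (5,2) (5,3)

Answer: 18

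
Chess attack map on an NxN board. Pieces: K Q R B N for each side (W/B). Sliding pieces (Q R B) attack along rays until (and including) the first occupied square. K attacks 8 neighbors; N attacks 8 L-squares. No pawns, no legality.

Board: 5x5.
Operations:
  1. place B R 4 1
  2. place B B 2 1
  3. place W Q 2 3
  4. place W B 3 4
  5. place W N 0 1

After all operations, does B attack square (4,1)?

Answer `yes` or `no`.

Op 1: place BR@(4,1)
Op 2: place BB@(2,1)
Op 3: place WQ@(2,3)
Op 4: place WB@(3,4)
Op 5: place WN@(0,1)
Per-piece attacks for B:
  BB@(2,1): attacks (3,2) (4,3) (3,0) (1,2) (0,3) (1,0)
  BR@(4,1): attacks (4,2) (4,3) (4,4) (4,0) (3,1) (2,1) [ray(-1,0) blocked at (2,1)]
B attacks (4,1): no

Answer: no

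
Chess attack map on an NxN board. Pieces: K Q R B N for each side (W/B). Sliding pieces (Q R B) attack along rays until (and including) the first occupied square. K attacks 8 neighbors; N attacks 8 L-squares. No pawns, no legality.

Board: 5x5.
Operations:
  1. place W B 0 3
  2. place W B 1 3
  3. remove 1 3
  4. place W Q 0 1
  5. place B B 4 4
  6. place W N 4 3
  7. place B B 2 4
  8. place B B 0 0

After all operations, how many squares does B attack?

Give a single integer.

Answer: 8

Derivation:
Op 1: place WB@(0,3)
Op 2: place WB@(1,3)
Op 3: remove (1,3)
Op 4: place WQ@(0,1)
Op 5: place BB@(4,4)
Op 6: place WN@(4,3)
Op 7: place BB@(2,4)
Op 8: place BB@(0,0)
Per-piece attacks for B:
  BB@(0,0): attacks (1,1) (2,2) (3,3) (4,4) [ray(1,1) blocked at (4,4)]
  BB@(2,4): attacks (3,3) (4,2) (1,3) (0,2)
  BB@(4,4): attacks (3,3) (2,2) (1,1) (0,0) [ray(-1,-1) blocked at (0,0)]
Union (8 distinct): (0,0) (0,2) (1,1) (1,3) (2,2) (3,3) (4,2) (4,4)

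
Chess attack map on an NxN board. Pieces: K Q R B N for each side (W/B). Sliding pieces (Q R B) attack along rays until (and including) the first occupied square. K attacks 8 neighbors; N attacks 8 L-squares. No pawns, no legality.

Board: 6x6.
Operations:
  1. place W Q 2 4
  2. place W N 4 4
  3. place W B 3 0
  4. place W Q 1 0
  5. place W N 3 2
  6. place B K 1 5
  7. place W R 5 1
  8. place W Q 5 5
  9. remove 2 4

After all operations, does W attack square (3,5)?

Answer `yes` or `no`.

Answer: yes

Derivation:
Op 1: place WQ@(2,4)
Op 2: place WN@(4,4)
Op 3: place WB@(3,0)
Op 4: place WQ@(1,0)
Op 5: place WN@(3,2)
Op 6: place BK@(1,5)
Op 7: place WR@(5,1)
Op 8: place WQ@(5,5)
Op 9: remove (2,4)
Per-piece attacks for W:
  WQ@(1,0): attacks (1,1) (1,2) (1,3) (1,4) (1,5) (2,0) (3,0) (0,0) (2,1) (3,2) (0,1) [ray(0,1) blocked at (1,5); ray(1,0) blocked at (3,0); ray(1,1) blocked at (3,2)]
  WB@(3,0): attacks (4,1) (5,2) (2,1) (1,2) (0,3)
  WN@(3,2): attacks (4,4) (5,3) (2,4) (1,3) (4,0) (5,1) (2,0) (1,1)
  WN@(4,4): attacks (2,5) (5,2) (3,2) (2,3)
  WR@(5,1): attacks (5,2) (5,3) (5,4) (5,5) (5,0) (4,1) (3,1) (2,1) (1,1) (0,1) [ray(0,1) blocked at (5,5)]
  WQ@(5,5): attacks (5,4) (5,3) (5,2) (5,1) (4,5) (3,5) (2,5) (1,5) (4,4) [ray(0,-1) blocked at (5,1); ray(-1,0) blocked at (1,5); ray(-1,-1) blocked at (4,4)]
W attacks (3,5): yes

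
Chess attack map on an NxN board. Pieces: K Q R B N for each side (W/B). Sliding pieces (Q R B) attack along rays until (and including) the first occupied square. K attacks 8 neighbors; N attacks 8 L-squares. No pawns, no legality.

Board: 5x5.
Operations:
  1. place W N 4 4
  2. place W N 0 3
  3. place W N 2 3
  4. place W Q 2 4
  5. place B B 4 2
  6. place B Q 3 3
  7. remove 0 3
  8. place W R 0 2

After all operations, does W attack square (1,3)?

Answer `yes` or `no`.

Op 1: place WN@(4,4)
Op 2: place WN@(0,3)
Op 3: place WN@(2,3)
Op 4: place WQ@(2,4)
Op 5: place BB@(4,2)
Op 6: place BQ@(3,3)
Op 7: remove (0,3)
Op 8: place WR@(0,2)
Per-piece attacks for W:
  WR@(0,2): attacks (0,3) (0,4) (0,1) (0,0) (1,2) (2,2) (3,2) (4,2) [ray(1,0) blocked at (4,2)]
  WN@(2,3): attacks (4,4) (0,4) (3,1) (4,2) (1,1) (0,2)
  WQ@(2,4): attacks (2,3) (3,4) (4,4) (1,4) (0,4) (3,3) (1,3) (0,2) [ray(0,-1) blocked at (2,3); ray(1,0) blocked at (4,4); ray(1,-1) blocked at (3,3); ray(-1,-1) blocked at (0,2)]
  WN@(4,4): attacks (3,2) (2,3)
W attacks (1,3): yes

Answer: yes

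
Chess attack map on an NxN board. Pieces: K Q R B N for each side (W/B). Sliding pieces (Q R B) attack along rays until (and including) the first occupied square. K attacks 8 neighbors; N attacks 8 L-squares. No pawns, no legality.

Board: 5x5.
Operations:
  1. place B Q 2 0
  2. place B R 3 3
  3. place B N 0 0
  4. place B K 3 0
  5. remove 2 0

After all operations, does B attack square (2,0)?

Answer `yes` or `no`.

Answer: yes

Derivation:
Op 1: place BQ@(2,0)
Op 2: place BR@(3,3)
Op 3: place BN@(0,0)
Op 4: place BK@(3,0)
Op 5: remove (2,0)
Per-piece attacks for B:
  BN@(0,0): attacks (1,2) (2,1)
  BK@(3,0): attacks (3,1) (4,0) (2,0) (4,1) (2,1)
  BR@(3,3): attacks (3,4) (3,2) (3,1) (3,0) (4,3) (2,3) (1,3) (0,3) [ray(0,-1) blocked at (3,0)]
B attacks (2,0): yes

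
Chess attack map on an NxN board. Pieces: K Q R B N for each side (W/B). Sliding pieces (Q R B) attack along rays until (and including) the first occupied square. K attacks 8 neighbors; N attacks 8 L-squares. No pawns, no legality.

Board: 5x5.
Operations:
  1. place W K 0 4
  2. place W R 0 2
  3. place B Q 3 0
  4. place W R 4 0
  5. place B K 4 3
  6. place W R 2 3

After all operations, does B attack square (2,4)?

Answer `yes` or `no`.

Op 1: place WK@(0,4)
Op 2: place WR@(0,2)
Op 3: place BQ@(3,0)
Op 4: place WR@(4,0)
Op 5: place BK@(4,3)
Op 6: place WR@(2,3)
Per-piece attacks for B:
  BQ@(3,0): attacks (3,1) (3,2) (3,3) (3,4) (4,0) (2,0) (1,0) (0,0) (4,1) (2,1) (1,2) (0,3) [ray(1,0) blocked at (4,0)]
  BK@(4,3): attacks (4,4) (4,2) (3,3) (3,4) (3,2)
B attacks (2,4): no

Answer: no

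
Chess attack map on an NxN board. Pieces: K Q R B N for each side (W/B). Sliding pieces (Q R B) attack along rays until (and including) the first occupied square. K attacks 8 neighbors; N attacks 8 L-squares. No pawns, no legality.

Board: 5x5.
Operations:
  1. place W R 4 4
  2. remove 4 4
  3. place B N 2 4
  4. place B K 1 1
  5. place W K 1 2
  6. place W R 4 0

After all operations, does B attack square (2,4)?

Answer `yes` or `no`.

Answer: no

Derivation:
Op 1: place WR@(4,4)
Op 2: remove (4,4)
Op 3: place BN@(2,4)
Op 4: place BK@(1,1)
Op 5: place WK@(1,2)
Op 6: place WR@(4,0)
Per-piece attacks for B:
  BK@(1,1): attacks (1,2) (1,0) (2,1) (0,1) (2,2) (2,0) (0,2) (0,0)
  BN@(2,4): attacks (3,2) (4,3) (1,2) (0,3)
B attacks (2,4): no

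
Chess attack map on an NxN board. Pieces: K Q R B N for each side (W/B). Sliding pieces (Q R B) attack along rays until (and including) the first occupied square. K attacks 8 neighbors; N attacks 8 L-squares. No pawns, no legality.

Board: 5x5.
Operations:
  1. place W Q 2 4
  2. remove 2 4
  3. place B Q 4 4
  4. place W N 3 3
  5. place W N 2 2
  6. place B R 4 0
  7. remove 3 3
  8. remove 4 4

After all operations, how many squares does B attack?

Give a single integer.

Answer: 8

Derivation:
Op 1: place WQ@(2,4)
Op 2: remove (2,4)
Op 3: place BQ@(4,4)
Op 4: place WN@(3,3)
Op 5: place WN@(2,2)
Op 6: place BR@(4,0)
Op 7: remove (3,3)
Op 8: remove (4,4)
Per-piece attacks for B:
  BR@(4,0): attacks (4,1) (4,2) (4,3) (4,4) (3,0) (2,0) (1,0) (0,0)
Union (8 distinct): (0,0) (1,0) (2,0) (3,0) (4,1) (4,2) (4,3) (4,4)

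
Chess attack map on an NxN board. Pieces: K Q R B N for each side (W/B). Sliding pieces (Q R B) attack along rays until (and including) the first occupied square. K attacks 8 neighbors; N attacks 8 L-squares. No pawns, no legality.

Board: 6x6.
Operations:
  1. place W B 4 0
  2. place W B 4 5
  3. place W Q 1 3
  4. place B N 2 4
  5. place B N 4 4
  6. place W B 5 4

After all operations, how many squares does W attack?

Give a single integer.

Answer: 24

Derivation:
Op 1: place WB@(4,0)
Op 2: place WB@(4,5)
Op 3: place WQ@(1,3)
Op 4: place BN@(2,4)
Op 5: place BN@(4,4)
Op 6: place WB@(5,4)
Per-piece attacks for W:
  WQ@(1,3): attacks (1,4) (1,5) (1,2) (1,1) (1,0) (2,3) (3,3) (4,3) (5,3) (0,3) (2,4) (2,2) (3,1) (4,0) (0,4) (0,2) [ray(1,1) blocked at (2,4); ray(1,-1) blocked at (4,0)]
  WB@(4,0): attacks (5,1) (3,1) (2,2) (1,3) [ray(-1,1) blocked at (1,3)]
  WB@(4,5): attacks (5,4) (3,4) (2,3) (1,2) (0,1) [ray(1,-1) blocked at (5,4)]
  WB@(5,4): attacks (4,5) (4,3) (3,2) (2,1) (1,0) [ray(-1,1) blocked at (4,5)]
Union (24 distinct): (0,1) (0,2) (0,3) (0,4) (1,0) (1,1) (1,2) (1,3) (1,4) (1,5) (2,1) (2,2) (2,3) (2,4) (3,1) (3,2) (3,3) (3,4) (4,0) (4,3) (4,5) (5,1) (5,3) (5,4)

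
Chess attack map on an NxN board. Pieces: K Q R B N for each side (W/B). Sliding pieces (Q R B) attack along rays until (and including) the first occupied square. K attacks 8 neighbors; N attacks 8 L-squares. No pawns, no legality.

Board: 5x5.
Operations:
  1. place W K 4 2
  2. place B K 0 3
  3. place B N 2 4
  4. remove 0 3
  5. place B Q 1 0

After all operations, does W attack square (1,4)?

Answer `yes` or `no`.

Answer: no

Derivation:
Op 1: place WK@(4,2)
Op 2: place BK@(0,3)
Op 3: place BN@(2,4)
Op 4: remove (0,3)
Op 5: place BQ@(1,0)
Per-piece attacks for W:
  WK@(4,2): attacks (4,3) (4,1) (3,2) (3,3) (3,1)
W attacks (1,4): no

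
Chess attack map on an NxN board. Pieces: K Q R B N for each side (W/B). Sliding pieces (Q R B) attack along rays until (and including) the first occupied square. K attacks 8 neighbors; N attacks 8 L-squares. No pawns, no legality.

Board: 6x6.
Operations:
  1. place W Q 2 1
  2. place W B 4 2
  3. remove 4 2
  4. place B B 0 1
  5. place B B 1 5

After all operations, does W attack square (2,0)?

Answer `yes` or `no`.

Answer: yes

Derivation:
Op 1: place WQ@(2,1)
Op 2: place WB@(4,2)
Op 3: remove (4,2)
Op 4: place BB@(0,1)
Op 5: place BB@(1,5)
Per-piece attacks for W:
  WQ@(2,1): attacks (2,2) (2,3) (2,4) (2,5) (2,0) (3,1) (4,1) (5,1) (1,1) (0,1) (3,2) (4,3) (5,4) (3,0) (1,2) (0,3) (1,0) [ray(-1,0) blocked at (0,1)]
W attacks (2,0): yes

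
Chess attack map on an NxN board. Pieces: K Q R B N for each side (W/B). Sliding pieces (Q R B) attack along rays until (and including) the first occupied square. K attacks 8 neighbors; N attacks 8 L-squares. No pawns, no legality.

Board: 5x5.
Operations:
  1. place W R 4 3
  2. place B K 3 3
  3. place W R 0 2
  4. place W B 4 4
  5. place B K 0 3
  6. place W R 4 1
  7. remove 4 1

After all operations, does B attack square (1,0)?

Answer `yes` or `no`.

Op 1: place WR@(4,3)
Op 2: place BK@(3,3)
Op 3: place WR@(0,2)
Op 4: place WB@(4,4)
Op 5: place BK@(0,3)
Op 6: place WR@(4,1)
Op 7: remove (4,1)
Per-piece attacks for B:
  BK@(0,3): attacks (0,4) (0,2) (1,3) (1,4) (1,2)
  BK@(3,3): attacks (3,4) (3,2) (4,3) (2,3) (4,4) (4,2) (2,4) (2,2)
B attacks (1,0): no

Answer: no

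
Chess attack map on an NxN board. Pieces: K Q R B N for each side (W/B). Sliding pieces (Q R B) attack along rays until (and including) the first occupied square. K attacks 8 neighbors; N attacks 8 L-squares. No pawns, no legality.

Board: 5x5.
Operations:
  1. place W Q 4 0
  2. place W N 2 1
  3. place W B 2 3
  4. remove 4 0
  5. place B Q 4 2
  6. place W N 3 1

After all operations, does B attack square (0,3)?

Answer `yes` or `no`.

Op 1: place WQ@(4,0)
Op 2: place WN@(2,1)
Op 3: place WB@(2,3)
Op 4: remove (4,0)
Op 5: place BQ@(4,2)
Op 6: place WN@(3,1)
Per-piece attacks for B:
  BQ@(4,2): attacks (4,3) (4,4) (4,1) (4,0) (3,2) (2,2) (1,2) (0,2) (3,3) (2,4) (3,1) [ray(-1,-1) blocked at (3,1)]
B attacks (0,3): no

Answer: no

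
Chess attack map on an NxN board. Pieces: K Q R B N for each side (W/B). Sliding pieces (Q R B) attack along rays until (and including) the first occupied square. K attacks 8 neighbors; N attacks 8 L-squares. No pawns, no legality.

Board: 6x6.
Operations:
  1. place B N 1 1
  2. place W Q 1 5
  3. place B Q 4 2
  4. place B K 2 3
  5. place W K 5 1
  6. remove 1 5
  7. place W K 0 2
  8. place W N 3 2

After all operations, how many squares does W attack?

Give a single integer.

Op 1: place BN@(1,1)
Op 2: place WQ@(1,5)
Op 3: place BQ@(4,2)
Op 4: place BK@(2,3)
Op 5: place WK@(5,1)
Op 6: remove (1,5)
Op 7: place WK@(0,2)
Op 8: place WN@(3,2)
Per-piece attacks for W:
  WK@(0,2): attacks (0,3) (0,1) (1,2) (1,3) (1,1)
  WN@(3,2): attacks (4,4) (5,3) (2,4) (1,3) (4,0) (5,1) (2,0) (1,1)
  WK@(5,1): attacks (5,2) (5,0) (4,1) (4,2) (4,0)
Union (15 distinct): (0,1) (0,3) (1,1) (1,2) (1,3) (2,0) (2,4) (4,0) (4,1) (4,2) (4,4) (5,0) (5,1) (5,2) (5,3)

Answer: 15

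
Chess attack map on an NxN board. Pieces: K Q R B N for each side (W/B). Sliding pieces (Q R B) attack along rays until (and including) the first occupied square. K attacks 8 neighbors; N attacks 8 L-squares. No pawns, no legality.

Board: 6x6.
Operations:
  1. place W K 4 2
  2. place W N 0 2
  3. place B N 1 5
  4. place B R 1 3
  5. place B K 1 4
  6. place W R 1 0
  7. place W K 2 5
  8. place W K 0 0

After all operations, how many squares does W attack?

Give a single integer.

Answer: 25

Derivation:
Op 1: place WK@(4,2)
Op 2: place WN@(0,2)
Op 3: place BN@(1,5)
Op 4: place BR@(1,3)
Op 5: place BK@(1,4)
Op 6: place WR@(1,0)
Op 7: place WK@(2,5)
Op 8: place WK@(0,0)
Per-piece attacks for W:
  WK@(0,0): attacks (0,1) (1,0) (1,1)
  WN@(0,2): attacks (1,4) (2,3) (1,0) (2,1)
  WR@(1,0): attacks (1,1) (1,2) (1,3) (2,0) (3,0) (4,0) (5,0) (0,0) [ray(0,1) blocked at (1,3); ray(-1,0) blocked at (0,0)]
  WK@(2,5): attacks (2,4) (3,5) (1,5) (3,4) (1,4)
  WK@(4,2): attacks (4,3) (4,1) (5,2) (3,2) (5,3) (5,1) (3,3) (3,1)
Union (25 distinct): (0,0) (0,1) (1,0) (1,1) (1,2) (1,3) (1,4) (1,5) (2,0) (2,1) (2,3) (2,4) (3,0) (3,1) (3,2) (3,3) (3,4) (3,5) (4,0) (4,1) (4,3) (5,0) (5,1) (5,2) (5,3)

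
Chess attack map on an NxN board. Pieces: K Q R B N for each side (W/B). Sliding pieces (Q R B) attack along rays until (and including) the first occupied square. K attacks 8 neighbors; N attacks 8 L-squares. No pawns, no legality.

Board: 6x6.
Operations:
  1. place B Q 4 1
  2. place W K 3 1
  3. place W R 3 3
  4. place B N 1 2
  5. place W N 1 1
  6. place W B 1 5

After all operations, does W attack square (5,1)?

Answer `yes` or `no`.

Answer: no

Derivation:
Op 1: place BQ@(4,1)
Op 2: place WK@(3,1)
Op 3: place WR@(3,3)
Op 4: place BN@(1,2)
Op 5: place WN@(1,1)
Op 6: place WB@(1,5)
Per-piece attacks for W:
  WN@(1,1): attacks (2,3) (3,2) (0,3) (3,0)
  WB@(1,5): attacks (2,4) (3,3) (0,4) [ray(1,-1) blocked at (3,3)]
  WK@(3,1): attacks (3,2) (3,0) (4,1) (2,1) (4,2) (4,0) (2,2) (2,0)
  WR@(3,3): attacks (3,4) (3,5) (3,2) (3,1) (4,3) (5,3) (2,3) (1,3) (0,3) [ray(0,-1) blocked at (3,1)]
W attacks (5,1): no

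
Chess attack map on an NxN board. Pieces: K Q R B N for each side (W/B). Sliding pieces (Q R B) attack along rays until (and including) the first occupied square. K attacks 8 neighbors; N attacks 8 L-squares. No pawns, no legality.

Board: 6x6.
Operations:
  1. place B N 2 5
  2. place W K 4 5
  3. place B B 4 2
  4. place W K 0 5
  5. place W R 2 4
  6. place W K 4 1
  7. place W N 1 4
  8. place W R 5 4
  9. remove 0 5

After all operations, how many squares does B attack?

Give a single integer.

Answer: 9

Derivation:
Op 1: place BN@(2,5)
Op 2: place WK@(4,5)
Op 3: place BB@(4,2)
Op 4: place WK@(0,5)
Op 5: place WR@(2,4)
Op 6: place WK@(4,1)
Op 7: place WN@(1,4)
Op 8: place WR@(5,4)
Op 9: remove (0,5)
Per-piece attacks for B:
  BN@(2,5): attacks (3,3) (4,4) (1,3) (0,4)
  BB@(4,2): attacks (5,3) (5,1) (3,3) (2,4) (3,1) (2,0) [ray(-1,1) blocked at (2,4)]
Union (9 distinct): (0,4) (1,3) (2,0) (2,4) (3,1) (3,3) (4,4) (5,1) (5,3)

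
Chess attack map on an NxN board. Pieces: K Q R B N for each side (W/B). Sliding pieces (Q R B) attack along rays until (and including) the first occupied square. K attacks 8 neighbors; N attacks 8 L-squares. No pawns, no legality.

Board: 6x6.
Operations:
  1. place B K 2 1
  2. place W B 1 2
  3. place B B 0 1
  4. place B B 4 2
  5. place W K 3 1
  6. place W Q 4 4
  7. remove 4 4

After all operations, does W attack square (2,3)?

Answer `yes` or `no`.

Answer: yes

Derivation:
Op 1: place BK@(2,1)
Op 2: place WB@(1,2)
Op 3: place BB@(0,1)
Op 4: place BB@(4,2)
Op 5: place WK@(3,1)
Op 6: place WQ@(4,4)
Op 7: remove (4,4)
Per-piece attacks for W:
  WB@(1,2): attacks (2,3) (3,4) (4,5) (2,1) (0,3) (0,1) [ray(1,-1) blocked at (2,1); ray(-1,-1) blocked at (0,1)]
  WK@(3,1): attacks (3,2) (3,0) (4,1) (2,1) (4,2) (4,0) (2,2) (2,0)
W attacks (2,3): yes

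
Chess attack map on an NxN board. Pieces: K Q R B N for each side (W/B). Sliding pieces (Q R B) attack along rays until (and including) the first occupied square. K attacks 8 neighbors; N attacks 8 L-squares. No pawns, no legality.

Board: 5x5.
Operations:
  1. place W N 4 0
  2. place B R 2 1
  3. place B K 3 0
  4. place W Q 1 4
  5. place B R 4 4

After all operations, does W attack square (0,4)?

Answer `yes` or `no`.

Op 1: place WN@(4,0)
Op 2: place BR@(2,1)
Op 3: place BK@(3,0)
Op 4: place WQ@(1,4)
Op 5: place BR@(4,4)
Per-piece attacks for W:
  WQ@(1,4): attacks (1,3) (1,2) (1,1) (1,0) (2,4) (3,4) (4,4) (0,4) (2,3) (3,2) (4,1) (0,3) [ray(1,0) blocked at (4,4)]
  WN@(4,0): attacks (3,2) (2,1)
W attacks (0,4): yes

Answer: yes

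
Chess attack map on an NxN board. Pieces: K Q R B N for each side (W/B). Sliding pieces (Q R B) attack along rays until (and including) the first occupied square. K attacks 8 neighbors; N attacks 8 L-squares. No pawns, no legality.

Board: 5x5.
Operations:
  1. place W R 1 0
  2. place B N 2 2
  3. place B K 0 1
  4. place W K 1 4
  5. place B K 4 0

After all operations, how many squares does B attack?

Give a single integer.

Answer: 13

Derivation:
Op 1: place WR@(1,0)
Op 2: place BN@(2,2)
Op 3: place BK@(0,1)
Op 4: place WK@(1,4)
Op 5: place BK@(4,0)
Per-piece attacks for B:
  BK@(0,1): attacks (0,2) (0,0) (1,1) (1,2) (1,0)
  BN@(2,2): attacks (3,4) (4,3) (1,4) (0,3) (3,0) (4,1) (1,0) (0,1)
  BK@(4,0): attacks (4,1) (3,0) (3,1)
Union (13 distinct): (0,0) (0,1) (0,2) (0,3) (1,0) (1,1) (1,2) (1,4) (3,0) (3,1) (3,4) (4,1) (4,3)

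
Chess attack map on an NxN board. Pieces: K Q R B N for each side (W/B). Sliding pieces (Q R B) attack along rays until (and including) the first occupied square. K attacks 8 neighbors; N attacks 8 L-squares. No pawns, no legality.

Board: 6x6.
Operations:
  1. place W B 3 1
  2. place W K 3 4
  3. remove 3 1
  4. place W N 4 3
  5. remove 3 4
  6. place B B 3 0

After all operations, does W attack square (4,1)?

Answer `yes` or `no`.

Answer: no

Derivation:
Op 1: place WB@(3,1)
Op 2: place WK@(3,4)
Op 3: remove (3,1)
Op 4: place WN@(4,3)
Op 5: remove (3,4)
Op 6: place BB@(3,0)
Per-piece attacks for W:
  WN@(4,3): attacks (5,5) (3,5) (2,4) (5,1) (3,1) (2,2)
W attacks (4,1): no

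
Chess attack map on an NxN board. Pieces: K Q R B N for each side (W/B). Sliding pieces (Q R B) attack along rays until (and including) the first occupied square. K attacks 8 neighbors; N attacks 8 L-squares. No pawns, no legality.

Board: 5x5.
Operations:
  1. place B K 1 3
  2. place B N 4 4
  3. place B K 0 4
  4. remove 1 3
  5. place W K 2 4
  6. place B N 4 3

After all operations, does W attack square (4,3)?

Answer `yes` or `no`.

Answer: no

Derivation:
Op 1: place BK@(1,3)
Op 2: place BN@(4,4)
Op 3: place BK@(0,4)
Op 4: remove (1,3)
Op 5: place WK@(2,4)
Op 6: place BN@(4,3)
Per-piece attacks for W:
  WK@(2,4): attacks (2,3) (3,4) (1,4) (3,3) (1,3)
W attacks (4,3): no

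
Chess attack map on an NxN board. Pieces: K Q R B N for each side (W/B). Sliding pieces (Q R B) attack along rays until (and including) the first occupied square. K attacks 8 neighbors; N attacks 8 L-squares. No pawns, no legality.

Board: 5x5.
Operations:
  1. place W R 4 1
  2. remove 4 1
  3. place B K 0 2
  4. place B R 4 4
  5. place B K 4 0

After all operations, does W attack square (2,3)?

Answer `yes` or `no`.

Op 1: place WR@(4,1)
Op 2: remove (4,1)
Op 3: place BK@(0,2)
Op 4: place BR@(4,4)
Op 5: place BK@(4,0)
Per-piece attacks for W:
W attacks (2,3): no

Answer: no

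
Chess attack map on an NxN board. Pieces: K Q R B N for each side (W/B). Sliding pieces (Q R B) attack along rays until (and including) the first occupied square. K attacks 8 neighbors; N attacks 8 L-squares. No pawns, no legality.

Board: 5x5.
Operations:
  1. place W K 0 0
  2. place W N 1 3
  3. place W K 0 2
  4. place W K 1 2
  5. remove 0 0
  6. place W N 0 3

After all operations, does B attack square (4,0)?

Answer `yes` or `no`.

Op 1: place WK@(0,0)
Op 2: place WN@(1,3)
Op 3: place WK@(0,2)
Op 4: place WK@(1,2)
Op 5: remove (0,0)
Op 6: place WN@(0,3)
Per-piece attacks for B:
B attacks (4,0): no

Answer: no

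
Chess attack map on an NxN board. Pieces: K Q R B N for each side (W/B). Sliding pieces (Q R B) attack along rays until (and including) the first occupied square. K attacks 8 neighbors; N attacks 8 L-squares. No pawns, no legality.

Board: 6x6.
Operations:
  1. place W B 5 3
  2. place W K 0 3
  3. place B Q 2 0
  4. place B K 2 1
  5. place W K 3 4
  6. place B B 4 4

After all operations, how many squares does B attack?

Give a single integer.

Op 1: place WB@(5,3)
Op 2: place WK@(0,3)
Op 3: place BQ@(2,0)
Op 4: place BK@(2,1)
Op 5: place WK@(3,4)
Op 6: place BB@(4,4)
Per-piece attacks for B:
  BQ@(2,0): attacks (2,1) (3,0) (4,0) (5,0) (1,0) (0,0) (3,1) (4,2) (5,3) (1,1) (0,2) [ray(0,1) blocked at (2,1); ray(1,1) blocked at (5,3)]
  BK@(2,1): attacks (2,2) (2,0) (3,1) (1,1) (3,2) (3,0) (1,2) (1,0)
  BB@(4,4): attacks (5,5) (5,3) (3,5) (3,3) (2,2) (1,1) (0,0) [ray(1,-1) blocked at (5,3)]
Union (18 distinct): (0,0) (0,2) (1,0) (1,1) (1,2) (2,0) (2,1) (2,2) (3,0) (3,1) (3,2) (3,3) (3,5) (4,0) (4,2) (5,0) (5,3) (5,5)

Answer: 18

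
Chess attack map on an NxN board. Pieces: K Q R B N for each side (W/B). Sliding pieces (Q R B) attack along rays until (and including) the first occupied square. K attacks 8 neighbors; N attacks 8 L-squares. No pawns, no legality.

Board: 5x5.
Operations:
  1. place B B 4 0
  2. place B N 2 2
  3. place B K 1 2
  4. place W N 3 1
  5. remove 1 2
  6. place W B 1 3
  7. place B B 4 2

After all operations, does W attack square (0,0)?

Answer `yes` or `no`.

Op 1: place BB@(4,0)
Op 2: place BN@(2,2)
Op 3: place BK@(1,2)
Op 4: place WN@(3,1)
Op 5: remove (1,2)
Op 6: place WB@(1,3)
Op 7: place BB@(4,2)
Per-piece attacks for W:
  WB@(1,3): attacks (2,4) (2,2) (0,4) (0,2) [ray(1,-1) blocked at (2,2)]
  WN@(3,1): attacks (4,3) (2,3) (1,2) (1,0)
W attacks (0,0): no

Answer: no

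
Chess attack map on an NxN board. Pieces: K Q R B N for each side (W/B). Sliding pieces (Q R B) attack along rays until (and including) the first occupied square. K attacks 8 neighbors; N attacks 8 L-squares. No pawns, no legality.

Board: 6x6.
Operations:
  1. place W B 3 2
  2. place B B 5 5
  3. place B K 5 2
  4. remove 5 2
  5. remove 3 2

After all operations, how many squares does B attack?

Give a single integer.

Answer: 5

Derivation:
Op 1: place WB@(3,2)
Op 2: place BB@(5,5)
Op 3: place BK@(5,2)
Op 4: remove (5,2)
Op 5: remove (3,2)
Per-piece attacks for B:
  BB@(5,5): attacks (4,4) (3,3) (2,2) (1,1) (0,0)
Union (5 distinct): (0,0) (1,1) (2,2) (3,3) (4,4)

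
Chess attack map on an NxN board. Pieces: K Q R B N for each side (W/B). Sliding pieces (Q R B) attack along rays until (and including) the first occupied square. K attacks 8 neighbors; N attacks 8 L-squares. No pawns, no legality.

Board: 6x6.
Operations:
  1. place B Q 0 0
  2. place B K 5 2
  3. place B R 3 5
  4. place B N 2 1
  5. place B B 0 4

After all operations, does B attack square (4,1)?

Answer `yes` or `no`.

Answer: yes

Derivation:
Op 1: place BQ@(0,0)
Op 2: place BK@(5,2)
Op 3: place BR@(3,5)
Op 4: place BN@(2,1)
Op 5: place BB@(0,4)
Per-piece attacks for B:
  BQ@(0,0): attacks (0,1) (0,2) (0,3) (0,4) (1,0) (2,0) (3,0) (4,0) (5,0) (1,1) (2,2) (3,3) (4,4) (5,5) [ray(0,1) blocked at (0,4)]
  BB@(0,4): attacks (1,5) (1,3) (2,2) (3,1) (4,0)
  BN@(2,1): attacks (3,3) (4,2) (1,3) (0,2) (4,0) (0,0)
  BR@(3,5): attacks (3,4) (3,3) (3,2) (3,1) (3,0) (4,5) (5,5) (2,5) (1,5) (0,5)
  BK@(5,2): attacks (5,3) (5,1) (4,2) (4,3) (4,1)
B attacks (4,1): yes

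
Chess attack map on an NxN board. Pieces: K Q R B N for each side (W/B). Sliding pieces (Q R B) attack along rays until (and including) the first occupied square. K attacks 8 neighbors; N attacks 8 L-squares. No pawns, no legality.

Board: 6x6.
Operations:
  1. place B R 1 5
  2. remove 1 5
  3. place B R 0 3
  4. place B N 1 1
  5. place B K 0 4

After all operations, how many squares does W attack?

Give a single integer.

Op 1: place BR@(1,5)
Op 2: remove (1,5)
Op 3: place BR@(0,3)
Op 4: place BN@(1,1)
Op 5: place BK@(0,4)
Per-piece attacks for W:
Union (0 distinct): (none)

Answer: 0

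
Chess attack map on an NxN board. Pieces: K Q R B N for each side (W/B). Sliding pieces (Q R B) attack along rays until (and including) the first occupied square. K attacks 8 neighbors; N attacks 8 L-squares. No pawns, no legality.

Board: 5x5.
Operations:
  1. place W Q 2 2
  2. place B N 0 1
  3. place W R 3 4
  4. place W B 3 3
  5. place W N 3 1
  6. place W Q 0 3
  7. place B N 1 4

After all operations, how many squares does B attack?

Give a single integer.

Op 1: place WQ@(2,2)
Op 2: place BN@(0,1)
Op 3: place WR@(3,4)
Op 4: place WB@(3,3)
Op 5: place WN@(3,1)
Op 6: place WQ@(0,3)
Op 7: place BN@(1,4)
Per-piece attacks for B:
  BN@(0,1): attacks (1,3) (2,2) (2,0)
  BN@(1,4): attacks (2,2) (3,3) (0,2)
Union (5 distinct): (0,2) (1,3) (2,0) (2,2) (3,3)

Answer: 5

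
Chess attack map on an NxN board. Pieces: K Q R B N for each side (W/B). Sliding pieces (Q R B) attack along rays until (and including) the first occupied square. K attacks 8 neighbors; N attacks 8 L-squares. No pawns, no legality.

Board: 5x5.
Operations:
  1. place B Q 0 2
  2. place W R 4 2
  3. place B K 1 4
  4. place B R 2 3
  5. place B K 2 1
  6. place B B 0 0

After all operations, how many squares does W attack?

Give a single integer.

Op 1: place BQ@(0,2)
Op 2: place WR@(4,2)
Op 3: place BK@(1,4)
Op 4: place BR@(2,3)
Op 5: place BK@(2,1)
Op 6: place BB@(0,0)
Per-piece attacks for W:
  WR@(4,2): attacks (4,3) (4,4) (4,1) (4,0) (3,2) (2,2) (1,2) (0,2) [ray(-1,0) blocked at (0,2)]
Union (8 distinct): (0,2) (1,2) (2,2) (3,2) (4,0) (4,1) (4,3) (4,4)

Answer: 8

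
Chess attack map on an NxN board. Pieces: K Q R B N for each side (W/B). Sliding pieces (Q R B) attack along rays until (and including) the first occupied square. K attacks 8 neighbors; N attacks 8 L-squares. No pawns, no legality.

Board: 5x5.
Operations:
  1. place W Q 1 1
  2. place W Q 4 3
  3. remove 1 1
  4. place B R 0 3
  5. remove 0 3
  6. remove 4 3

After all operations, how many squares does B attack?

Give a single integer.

Answer: 0

Derivation:
Op 1: place WQ@(1,1)
Op 2: place WQ@(4,3)
Op 3: remove (1,1)
Op 4: place BR@(0,3)
Op 5: remove (0,3)
Op 6: remove (4,3)
Per-piece attacks for B:
Union (0 distinct): (none)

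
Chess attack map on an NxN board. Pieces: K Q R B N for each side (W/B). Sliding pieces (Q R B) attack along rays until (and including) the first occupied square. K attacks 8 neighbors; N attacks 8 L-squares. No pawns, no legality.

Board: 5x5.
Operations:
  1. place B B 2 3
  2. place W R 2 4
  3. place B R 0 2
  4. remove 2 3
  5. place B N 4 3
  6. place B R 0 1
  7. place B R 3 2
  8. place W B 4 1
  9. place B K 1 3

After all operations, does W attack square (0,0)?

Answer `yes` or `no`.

Op 1: place BB@(2,3)
Op 2: place WR@(2,4)
Op 3: place BR@(0,2)
Op 4: remove (2,3)
Op 5: place BN@(4,3)
Op 6: place BR@(0,1)
Op 7: place BR@(3,2)
Op 8: place WB@(4,1)
Op 9: place BK@(1,3)
Per-piece attacks for W:
  WR@(2,4): attacks (2,3) (2,2) (2,1) (2,0) (3,4) (4,4) (1,4) (0,4)
  WB@(4,1): attacks (3,2) (3,0) [ray(-1,1) blocked at (3,2)]
W attacks (0,0): no

Answer: no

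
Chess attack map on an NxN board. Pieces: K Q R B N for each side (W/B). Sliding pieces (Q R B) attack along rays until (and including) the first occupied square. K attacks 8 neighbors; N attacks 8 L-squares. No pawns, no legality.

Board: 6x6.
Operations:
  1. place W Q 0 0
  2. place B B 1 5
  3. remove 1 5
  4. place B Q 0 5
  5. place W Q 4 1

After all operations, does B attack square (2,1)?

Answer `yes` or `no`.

Answer: no

Derivation:
Op 1: place WQ@(0,0)
Op 2: place BB@(1,5)
Op 3: remove (1,5)
Op 4: place BQ@(0,5)
Op 5: place WQ@(4,1)
Per-piece attacks for B:
  BQ@(0,5): attacks (0,4) (0,3) (0,2) (0,1) (0,0) (1,5) (2,5) (3,5) (4,5) (5,5) (1,4) (2,3) (3,2) (4,1) [ray(0,-1) blocked at (0,0); ray(1,-1) blocked at (4,1)]
B attacks (2,1): no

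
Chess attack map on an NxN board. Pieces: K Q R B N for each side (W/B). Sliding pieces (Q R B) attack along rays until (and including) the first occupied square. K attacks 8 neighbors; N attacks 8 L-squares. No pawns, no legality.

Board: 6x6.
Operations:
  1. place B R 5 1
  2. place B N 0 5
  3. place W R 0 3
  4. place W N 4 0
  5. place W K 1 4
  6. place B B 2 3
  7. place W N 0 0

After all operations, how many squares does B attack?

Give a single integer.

Op 1: place BR@(5,1)
Op 2: place BN@(0,5)
Op 3: place WR@(0,3)
Op 4: place WN@(4,0)
Op 5: place WK@(1,4)
Op 6: place BB@(2,3)
Op 7: place WN@(0,0)
Per-piece attacks for B:
  BN@(0,5): attacks (1,3) (2,4)
  BB@(2,3): attacks (3,4) (4,5) (3,2) (4,1) (5,0) (1,4) (1,2) (0,1) [ray(-1,1) blocked at (1,4)]
  BR@(5,1): attacks (5,2) (5,3) (5,4) (5,5) (5,0) (4,1) (3,1) (2,1) (1,1) (0,1)
Union (17 distinct): (0,1) (1,1) (1,2) (1,3) (1,4) (2,1) (2,4) (3,1) (3,2) (3,4) (4,1) (4,5) (5,0) (5,2) (5,3) (5,4) (5,5)

Answer: 17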